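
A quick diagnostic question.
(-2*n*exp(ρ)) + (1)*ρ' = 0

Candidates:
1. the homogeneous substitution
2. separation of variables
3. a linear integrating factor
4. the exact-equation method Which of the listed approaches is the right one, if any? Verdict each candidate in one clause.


Verdict: separation of variables — solved for the derivative, the right side splits multiplicatively into a function of each variable alone — divide and integrate each side.
- the homogeneous substitution: the ratio of the variables does not determine the slope.
- separation of variables — applicable, and directly so.
- a linear integrating factor — a nonlinear term in the unknown puts this outside the integrating-factor template.
- the exact-equation method: no potential function has this form as its differential, as written.


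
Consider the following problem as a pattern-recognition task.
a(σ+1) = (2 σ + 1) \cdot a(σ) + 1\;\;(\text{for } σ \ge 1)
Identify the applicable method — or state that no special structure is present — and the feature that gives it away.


Verdict: a summation factor — an index-dependent multiplier 2 σ + 1 rules out characteristic roots; a summation factor converts it to a pure difference.


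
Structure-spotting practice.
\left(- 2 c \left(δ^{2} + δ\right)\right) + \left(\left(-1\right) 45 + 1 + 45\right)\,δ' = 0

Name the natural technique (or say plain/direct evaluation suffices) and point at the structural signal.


Best approach: separation of variables — all dependence on the two variables factors apart, the defining separable shape. This doubles as a Bernoulli equation in the unknown as written; dividing and integrating works on it directly.


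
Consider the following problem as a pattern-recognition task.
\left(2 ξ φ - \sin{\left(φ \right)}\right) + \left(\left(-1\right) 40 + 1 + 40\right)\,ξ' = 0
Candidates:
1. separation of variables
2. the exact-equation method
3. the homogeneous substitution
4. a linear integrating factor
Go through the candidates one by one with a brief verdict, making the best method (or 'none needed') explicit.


Verdict: a linear integrating factor — linear in the unknown with genuine forcing: multiply through by the exponential of the integrated coefficient and the left side closes into one derivative.
- separation of variables: the two dependences do not factor apart.
- the exact-equation method — no potential function has this form as its differential, as written.
- the homogeneous substitution: the slope does not depend on the ratio of the variables alone.
- a linear integrating factor: a fit — the right tool for this form.


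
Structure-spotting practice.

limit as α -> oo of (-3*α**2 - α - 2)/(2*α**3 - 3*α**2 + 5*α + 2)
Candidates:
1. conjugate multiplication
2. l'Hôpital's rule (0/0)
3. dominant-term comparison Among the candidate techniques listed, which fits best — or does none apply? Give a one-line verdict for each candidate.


Technique: dominant-term comparison — at large α only the top-degree terms survive; compare the leading terms and the limit falls out.
- conjugate multiplication: rationalization has no target — no divergent radical difference appears.
- l'Hôpital's rule (0/0) — as a single quotient the expression runs to ∞/∞ at the limit point — an at-infinity form of the rule would apply, though the leading-growth comparison is the direct reading.
- dominant-term comparison: yes, a natural case for it.


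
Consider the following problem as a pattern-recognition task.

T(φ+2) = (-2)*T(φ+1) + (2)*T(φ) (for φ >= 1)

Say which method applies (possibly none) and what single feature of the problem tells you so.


Technique: the characteristic-root method — fixed numeric weights on consecutive terms and no forcing term added: the root method in its home territory.


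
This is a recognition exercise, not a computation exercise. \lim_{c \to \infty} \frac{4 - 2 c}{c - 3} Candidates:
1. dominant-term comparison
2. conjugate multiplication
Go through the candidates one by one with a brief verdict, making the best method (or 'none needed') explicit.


Technique: dominant-term comparison — divide through by the highest power of c; every lower-order term dies and the dominant terms decide the limit.
- dominant-term comparison — applicable, and directly so.
- conjugate multiplication: there are no radicals in tension whose conjugate would simplify matters.


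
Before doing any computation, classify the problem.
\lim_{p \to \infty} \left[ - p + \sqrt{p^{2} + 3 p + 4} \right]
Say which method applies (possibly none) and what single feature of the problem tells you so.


Diagnosis: conjugate multiplication — divergence minus divergence hides a finite answer — expose it by pairing \sqrt{p^{2} + 3 p + 4} - p with its conjugate.


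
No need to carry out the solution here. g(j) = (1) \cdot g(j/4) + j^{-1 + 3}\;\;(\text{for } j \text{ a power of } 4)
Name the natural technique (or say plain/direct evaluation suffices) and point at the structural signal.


Technique: the master substitution — the argument shrinks by the factor 4, so measure the index on a logarithmic scale and the recursion becomes a shift.


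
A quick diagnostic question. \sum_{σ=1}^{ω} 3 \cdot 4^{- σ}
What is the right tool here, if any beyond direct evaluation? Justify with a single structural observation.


Verdict: the geometric series formula — consecutive terms stand in a fixed index-free ratio — the geometric sum formula closes it.


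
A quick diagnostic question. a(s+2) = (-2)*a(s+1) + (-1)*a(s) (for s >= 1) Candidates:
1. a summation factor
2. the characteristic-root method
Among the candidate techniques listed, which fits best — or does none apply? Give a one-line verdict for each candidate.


Technique: the characteristic-root method — the recurrence is linear and homogeneous with constant coefficients, so the ansatz r^s turns it into a polynomial equation for r.
- a summation factor: a summation factor telescopes one-step recursions; this one carries higher-order memory.
- the characteristic-root method: yes, a natural case for it.


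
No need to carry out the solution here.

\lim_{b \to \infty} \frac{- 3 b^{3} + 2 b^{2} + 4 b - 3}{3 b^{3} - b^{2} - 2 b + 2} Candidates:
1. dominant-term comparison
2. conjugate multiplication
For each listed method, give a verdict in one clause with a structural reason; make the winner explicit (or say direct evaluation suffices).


Verdict: dominant-term comparison — as b grows, only the highest-degree terms matter — compare leading terms and read the limit off.
- dominant-term comparison: applies; the problem has the shape this method handles.
- conjugate multiplication — rationalization has no target — no divergent radical difference appears.


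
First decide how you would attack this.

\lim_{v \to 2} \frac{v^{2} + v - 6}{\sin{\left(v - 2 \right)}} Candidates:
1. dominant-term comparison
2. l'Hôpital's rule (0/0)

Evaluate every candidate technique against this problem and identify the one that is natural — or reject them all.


Technique: l'Hôpital's rule (0/0) — substituting 2 gives 0 over 0; differentiate top and bottom once and re-evaluate. The standard small-argument limits would also carry it; the rule is the systematic route.
- dominant-term comparison: no dominant-degree comparison decides it.
- l'Hôpital's rule (0/0) — applies; the problem has the shape this method handles.


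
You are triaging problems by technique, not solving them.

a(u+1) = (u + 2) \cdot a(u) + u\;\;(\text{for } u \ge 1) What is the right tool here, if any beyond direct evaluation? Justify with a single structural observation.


Diagnosis: a summation factor — first-order, linear, moving coefficient u + 2: the discrete analogue of an integrating factor handles it.


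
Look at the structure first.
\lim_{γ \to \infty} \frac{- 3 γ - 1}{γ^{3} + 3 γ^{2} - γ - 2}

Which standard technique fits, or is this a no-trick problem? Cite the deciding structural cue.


Best approach: dominant-term comparison — at large γ only the top-degree terms survive; compare the leading terms and the limit falls out. l'Hôpital's at-infinity variant applies to the expression viewed as a single quotient; the leading-term comparison is the direct route.


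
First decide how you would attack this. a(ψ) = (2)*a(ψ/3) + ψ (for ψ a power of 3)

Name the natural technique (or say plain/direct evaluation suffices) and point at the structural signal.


Method: the master substitution — the argument ψ/3 divides the index by 3; the standard ψ = 3^m substitution converts it to a constant-shift recurrence.


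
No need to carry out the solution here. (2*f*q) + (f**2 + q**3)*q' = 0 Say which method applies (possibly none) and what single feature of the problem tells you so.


Verdict: the exact-equation method — because the two cross partials coincide, the form is conservative as written — recover its potential in (f, q).


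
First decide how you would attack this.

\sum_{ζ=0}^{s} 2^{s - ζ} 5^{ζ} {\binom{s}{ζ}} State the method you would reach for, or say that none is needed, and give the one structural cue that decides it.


Diagnosis: the binomial theorem — terms weighting {\binom{s}{ζ}} against matched powers of 5 and 2 reassemble into (5 + 2)^s by the binomial theorem.


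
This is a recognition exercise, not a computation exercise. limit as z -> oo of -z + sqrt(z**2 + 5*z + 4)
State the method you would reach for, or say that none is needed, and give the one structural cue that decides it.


Method: conjugate multiplication — two divergent pieces with a minus sign between them and a radical in the mix: rationalize sqrt(z**2 + 5*z + 4) - z before any limit law applies.


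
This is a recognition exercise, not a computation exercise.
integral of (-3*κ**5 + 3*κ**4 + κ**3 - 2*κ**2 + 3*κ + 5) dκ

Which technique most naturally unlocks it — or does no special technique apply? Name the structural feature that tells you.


Method: no special technique — every term is a constant multiple of a power of κ; term-wise power-rule integration needs no preliminary transformation.


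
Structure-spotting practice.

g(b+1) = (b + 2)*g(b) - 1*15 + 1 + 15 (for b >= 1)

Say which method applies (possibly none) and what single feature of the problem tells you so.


Best approach: a summation factor — because the multiplier b + 2 is index-dependent, divide through by its running product and sum the resulting differences.


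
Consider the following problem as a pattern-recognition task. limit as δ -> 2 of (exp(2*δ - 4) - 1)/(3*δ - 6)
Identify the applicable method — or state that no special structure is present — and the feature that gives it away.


Technique: l'Hôpital's rule (0/0) — plug in 2: top and bottom both hit zero, so differentiate each and retry. Known elementary limits would finish this too — the rule just bypasses the case analysis.


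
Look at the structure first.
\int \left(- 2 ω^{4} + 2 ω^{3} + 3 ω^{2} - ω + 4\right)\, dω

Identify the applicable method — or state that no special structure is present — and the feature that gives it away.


Best approach: no special technique — a term-by-term power-rule job in ω; no substitution or rearrangement earns its keep here.


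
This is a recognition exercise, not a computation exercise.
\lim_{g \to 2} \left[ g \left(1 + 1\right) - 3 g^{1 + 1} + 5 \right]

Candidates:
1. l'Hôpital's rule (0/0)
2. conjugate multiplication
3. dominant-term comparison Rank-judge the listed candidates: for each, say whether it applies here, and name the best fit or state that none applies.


Diagnosis: no special technique — no denominator vanishes and nothing blows up at 2: direct substitution is the whole computation.
- l'Hôpital's rule (0/0): evaluation at the point is determinate, so the rule has nothing to repair.
- conjugate multiplication: rationalization has no target — no divergent radical difference appears.
- dominant-term comparison: no ranking of term growth rates resolves the limit here.


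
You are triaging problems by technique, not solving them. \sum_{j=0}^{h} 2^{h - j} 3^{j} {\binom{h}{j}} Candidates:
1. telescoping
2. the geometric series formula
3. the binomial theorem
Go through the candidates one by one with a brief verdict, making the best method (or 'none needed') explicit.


Best approach: the binomial theorem — the binomial coefficients weight matched powers of 3 and 2, which is exactly the expansion of a binomial power.
- telescoping — as presented, consecutive terms share no shifted copy to cancel against — no rewrite is on display to change that.
- the geometric series formula — the term-to-term ratio drifts with the index — the one thing the geometric formula cannot absorb.
- the binomial theorem — applies; the problem has the shape this method handles.


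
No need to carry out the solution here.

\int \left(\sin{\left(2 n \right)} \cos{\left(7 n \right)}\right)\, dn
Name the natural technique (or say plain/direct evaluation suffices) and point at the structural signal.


Best approach: a trigonometric identity — the identity turns \sin{\left(2 n \right)} \cos{\left(7 n \right)} into two lone cosines/sines, each trivially integrable.


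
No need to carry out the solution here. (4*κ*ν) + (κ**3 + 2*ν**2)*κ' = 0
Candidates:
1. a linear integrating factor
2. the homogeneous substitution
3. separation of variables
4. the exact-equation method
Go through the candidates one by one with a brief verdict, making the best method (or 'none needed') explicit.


Technique: the exact-equation method — d/dκ of 4*κ*ν equals d/dν of κ**3 + 2*ν**2: the form is a total differential of one potential — integrate it exactly.
- a linear integrating factor: a nonlinear term in the unknown puts this outside the integrating-factor template.
- the homogeneous substitution — the ratio of the variables does not determine the slope.
- separation of variables: no algebra isolates the independent variable on one side and the unknown on the other.
- the exact-equation method: a fit — the right tool for this form.


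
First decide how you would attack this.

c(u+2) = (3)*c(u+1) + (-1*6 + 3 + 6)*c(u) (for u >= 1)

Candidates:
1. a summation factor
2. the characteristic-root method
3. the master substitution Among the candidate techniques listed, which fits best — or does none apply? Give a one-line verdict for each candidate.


Best approach: the characteristic-root method — try a geometric ansatz r^u: constant coefficients turn the recurrence into one polynomial equation in r.
- a summation factor — a summation factor telescopes one-step recursions; this one carries higher-order memory.
- the characteristic-root method: a fit — the right tool for this form.
- the master substitution — the recursive argument is a shift of the index, not a fixed fraction of it.


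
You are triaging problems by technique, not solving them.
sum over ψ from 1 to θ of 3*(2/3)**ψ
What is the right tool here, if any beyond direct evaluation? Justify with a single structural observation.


Method: the geometric series formula — consecutive terms stand in a fixed index-free ratio — the geometric sum formula closes it.


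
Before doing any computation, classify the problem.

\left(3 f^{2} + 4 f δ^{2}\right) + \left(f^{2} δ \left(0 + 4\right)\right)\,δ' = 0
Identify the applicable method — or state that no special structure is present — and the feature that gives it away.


Method: the exact-equation method — because the two cross partials coincide, the form is conservative as written — recover its potential in (f, δ).


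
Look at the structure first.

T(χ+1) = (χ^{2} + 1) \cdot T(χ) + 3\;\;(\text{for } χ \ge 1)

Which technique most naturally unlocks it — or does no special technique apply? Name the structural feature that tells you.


Best approach: a summation factor — one step of memory with a weight χ^{2} + 1 that changes as the index grows — the summation-factor construction is built for this.


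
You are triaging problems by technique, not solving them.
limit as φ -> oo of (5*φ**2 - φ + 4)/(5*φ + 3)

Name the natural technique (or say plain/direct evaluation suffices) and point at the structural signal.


Method: dominant-term comparison — growth-rate triage: the leading powers of φ decide the limit, everything else is noise. Differentiating the expression as a single quotient would eventually settle it as well; matching dominant growth settles it immediately.


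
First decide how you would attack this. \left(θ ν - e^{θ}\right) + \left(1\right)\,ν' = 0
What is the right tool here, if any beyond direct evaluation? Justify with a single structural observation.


Verdict: a linear integrating factor — the equation is linear in ν with coefficient θ; multiplying by the integrating factor exp(∫θ) makes the left side a perfect derivative.


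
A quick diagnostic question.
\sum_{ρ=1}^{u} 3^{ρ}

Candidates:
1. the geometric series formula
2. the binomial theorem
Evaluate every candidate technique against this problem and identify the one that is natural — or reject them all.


Diagnosis: the geometric series formula — term-over-term division gives 3 every time — index-free ratio, geometric sum formula applies.
- the geometric series formula: yes — fits the structure here.
- the binomial theorem: the summand does not match any term pattern of an expanded binomial power.


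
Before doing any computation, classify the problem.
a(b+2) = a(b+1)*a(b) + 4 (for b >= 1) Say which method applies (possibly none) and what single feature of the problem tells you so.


Best approach: no special technique — each new value is a nonlinear function of earlier ones — scaling arguments and superposition both fail.


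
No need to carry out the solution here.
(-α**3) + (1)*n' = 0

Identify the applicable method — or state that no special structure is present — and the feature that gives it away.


Verdict: no special technique — the slope is a pure function of α; integrate both sides and be done.


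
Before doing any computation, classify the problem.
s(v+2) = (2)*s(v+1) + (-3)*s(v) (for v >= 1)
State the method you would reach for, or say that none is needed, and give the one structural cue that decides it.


Technique: the characteristic-root method — because shifting v leaves the equation's coefficients unchanged, exponential trials reduce it to algebra.


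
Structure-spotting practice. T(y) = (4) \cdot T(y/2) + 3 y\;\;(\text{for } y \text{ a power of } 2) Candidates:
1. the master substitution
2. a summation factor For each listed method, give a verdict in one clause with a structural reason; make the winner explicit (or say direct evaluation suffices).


Verdict: the master substitution — treat m = log base 2 of y as the new clock: one recursion step advances m by one while y scales by 2.
- the master substitution — yes — fits the structure here.
- a summation factor — the recursion divides its index rather than shifting it — there is no previous-term chain for a summation factor to telescope.


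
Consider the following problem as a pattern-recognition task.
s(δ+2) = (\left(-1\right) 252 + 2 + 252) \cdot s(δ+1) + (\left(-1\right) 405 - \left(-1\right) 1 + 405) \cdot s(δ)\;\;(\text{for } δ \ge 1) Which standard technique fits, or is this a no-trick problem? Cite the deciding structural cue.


Best approach: the characteristic-root method — the recurrence is linear and homogeneous with constant coefficients, so the ansatz r^δ turns it into a polynomial equation for r.


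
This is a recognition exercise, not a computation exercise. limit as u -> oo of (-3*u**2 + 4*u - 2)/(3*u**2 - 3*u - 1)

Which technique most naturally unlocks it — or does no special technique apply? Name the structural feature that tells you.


Verdict: dominant-term comparison — as u grows, only the highest-degree terms matter — compare leading terms and read the limit off. l'Hôpital's at-infinity variant applies to the expression viewed as a single quotient; the leading-term comparison is the direct route.


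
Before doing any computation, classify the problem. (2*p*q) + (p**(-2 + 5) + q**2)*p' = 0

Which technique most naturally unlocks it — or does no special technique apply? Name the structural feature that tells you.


Best approach: the exact-equation method — because the two cross partials coincide, the form is conservative as written — recover its potential in (q, p).


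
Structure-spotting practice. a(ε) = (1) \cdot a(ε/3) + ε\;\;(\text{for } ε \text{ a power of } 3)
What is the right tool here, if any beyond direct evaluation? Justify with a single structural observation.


Verdict: the master substitution — the argument shrinks by the factor 3, so measure the index on a logarithmic scale and the recursion becomes a shift.


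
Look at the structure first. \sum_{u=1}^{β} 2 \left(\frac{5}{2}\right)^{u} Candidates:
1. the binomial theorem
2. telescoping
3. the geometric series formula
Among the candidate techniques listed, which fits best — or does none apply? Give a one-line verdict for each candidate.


Best approach: the geometric series formula — each summand is the previous one scaled by \frac{5}{2}; that constant multiplier is itself the geometric structure.
- the binomial theorem: the terms do not reassemble into a binomial power.
- telescoping: in the displayed form, no term reappears at a neighboring index to cancel against.
- the geometric series formula: yes — fits the structure here.


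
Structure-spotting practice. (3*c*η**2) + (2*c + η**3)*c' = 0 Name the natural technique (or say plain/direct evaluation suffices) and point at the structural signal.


Method: the exact-equation method — equality of cross partials is the green light — assemble the potential function term by term.


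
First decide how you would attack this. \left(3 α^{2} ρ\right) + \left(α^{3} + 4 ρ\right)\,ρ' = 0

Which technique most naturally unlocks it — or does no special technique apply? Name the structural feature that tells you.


Technique: the exact-equation method — the mixed-partials test passes for 3 α^{2} ρ and α^{3} + 4 ρ, so a potential function exists as presented.


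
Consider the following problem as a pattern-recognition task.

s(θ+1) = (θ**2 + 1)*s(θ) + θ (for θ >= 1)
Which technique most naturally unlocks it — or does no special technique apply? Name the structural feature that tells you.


Technique: a summation factor — normalize by the running product of θ**2 + 1: the left side becomes a difference, and differences sum.


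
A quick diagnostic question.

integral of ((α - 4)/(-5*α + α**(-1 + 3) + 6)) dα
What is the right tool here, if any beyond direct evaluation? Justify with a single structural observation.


Best approach: partial fractions — a proper rational integrand over the factorable (-5*α + α**(-1 + 3) + 6): partial fractions reduce it to elementary pieces.


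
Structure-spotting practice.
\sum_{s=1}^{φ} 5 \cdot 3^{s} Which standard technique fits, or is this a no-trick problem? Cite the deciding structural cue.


Method: the geometric series formula — consecutive terms stand in a fixed index-free ratio — the geometric sum formula closes it.


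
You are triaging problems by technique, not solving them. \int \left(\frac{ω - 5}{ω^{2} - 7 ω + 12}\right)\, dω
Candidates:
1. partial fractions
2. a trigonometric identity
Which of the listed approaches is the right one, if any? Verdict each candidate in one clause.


Method: partial fractions — the bottom factors while the top stays lower-degree — split into simple fractions and integrate piece by piece.
- partial fractions — yes — fits the structure here.
- a trigonometric identity: there is no trigonometric structure at all — the integrand carries no sine or cosine to rewrite.


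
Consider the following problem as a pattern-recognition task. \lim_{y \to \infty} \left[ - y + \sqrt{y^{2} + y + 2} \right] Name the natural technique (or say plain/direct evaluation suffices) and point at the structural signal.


Method: conjugate multiplication — this difference gives up after one conjugate multiplication — the radical structure cancels against its conjugate.


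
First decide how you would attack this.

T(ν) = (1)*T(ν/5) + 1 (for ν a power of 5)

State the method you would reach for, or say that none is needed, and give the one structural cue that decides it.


Diagnosis: the master substitution — the index is divided (ν/5), not shifted — substitute ν = 5^m to straighten it into a shift recurrence.


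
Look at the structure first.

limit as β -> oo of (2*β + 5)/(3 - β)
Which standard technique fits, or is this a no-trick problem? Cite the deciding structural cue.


Method: dominant-term comparison — at large β only the top-degree terms survive; compare the leading terms and the limit falls out. l'Hôpital's at-infinity variant applies to the expression viewed as a single quotient; the leading-term comparison is the direct route.


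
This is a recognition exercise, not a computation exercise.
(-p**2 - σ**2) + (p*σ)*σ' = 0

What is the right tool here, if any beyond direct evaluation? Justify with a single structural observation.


Verdict: the homogeneous substitution — the slope is degree-zero homogeneous: the ratio substitution v = σ/p collapses it. A Bernoulli substitution is a fair alternative on this equation directly; the homogeneous reading takes it as given.


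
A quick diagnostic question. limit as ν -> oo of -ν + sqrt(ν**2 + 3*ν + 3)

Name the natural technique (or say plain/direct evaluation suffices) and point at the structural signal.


Technique: conjugate multiplication — infinity minus infinity with a radical in play — multiply by the conjugate so the divergences of sqrt(ν**2 + 3*ν + 3) and ν annihilate.


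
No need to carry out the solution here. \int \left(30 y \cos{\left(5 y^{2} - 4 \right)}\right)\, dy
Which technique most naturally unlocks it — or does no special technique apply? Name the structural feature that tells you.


Method: u-substitution — structure check: outer function, inner expression 5 y^{2} - 4, inner derivative as a factor — the classic u = 5 y^{2} - 4 pattern.


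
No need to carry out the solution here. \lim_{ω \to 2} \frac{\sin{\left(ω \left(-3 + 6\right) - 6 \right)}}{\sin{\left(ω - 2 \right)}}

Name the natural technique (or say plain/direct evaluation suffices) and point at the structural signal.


Technique: l'Hôpital's rule (0/0) — plug in 2: top and bottom both hit zero, so differentiate each and retry. The standard small-argument limits would also carry it; the rule is the systematic route.


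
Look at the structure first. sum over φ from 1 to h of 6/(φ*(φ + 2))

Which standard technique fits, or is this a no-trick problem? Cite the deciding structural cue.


Technique: telescoping — after splitting 6/(φ*(φ + 2)) into partial fractions, the pieces are shifted copies of one function and cancel telescopically.


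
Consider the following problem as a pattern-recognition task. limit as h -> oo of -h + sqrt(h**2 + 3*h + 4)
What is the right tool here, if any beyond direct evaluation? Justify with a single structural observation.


Technique: conjugate multiplication — infinity minus infinity with a radical in play — multiply by the conjugate so the divergences of sqrt(h**2 + 3*h + 4) and h annihilate.


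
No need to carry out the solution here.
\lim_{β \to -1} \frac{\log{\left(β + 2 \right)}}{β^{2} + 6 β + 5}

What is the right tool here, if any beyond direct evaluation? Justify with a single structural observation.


Best approach: l'Hôpital's rule (0/0) — both numerator and denominator vanish at -1: the genuine 0/0 indeterminate that l'Hôpital exists for. Known elementary limits would finish this too — the rule just bypasses the case analysis.


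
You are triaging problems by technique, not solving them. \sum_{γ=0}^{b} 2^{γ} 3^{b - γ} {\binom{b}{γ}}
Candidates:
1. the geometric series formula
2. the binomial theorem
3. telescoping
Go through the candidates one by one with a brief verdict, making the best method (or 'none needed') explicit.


Method: the binomial theorem — {\binom{b}{γ}} weighting matched powers of 2 and 3 is the expanded form of (2 + 3)^b — fold it back up.
- the geometric series formula — consecutive terms are not related by a fixed multiplier.
- the binomial theorem: a fit — the right tool for this form.
- telescoping — as presented, consecutive terms share no shifted copy to cancel against — no rewrite is on display to change that.


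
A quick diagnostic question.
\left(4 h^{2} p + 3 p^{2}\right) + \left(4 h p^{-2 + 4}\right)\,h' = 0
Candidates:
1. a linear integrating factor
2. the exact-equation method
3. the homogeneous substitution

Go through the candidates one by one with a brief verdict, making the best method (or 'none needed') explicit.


Diagnosis: the exact-equation method — equality of cross partials is the green light — assemble the potential function term by term.
- a linear integrating factor: the unknown enters nonlinearly (through a power, a denominator, or a transcendental function), which the linear integrating-factor recipe cannot absorb as-is — any repair would come from a preliminary substitution, not the factor.
- the exact-equation method: applies; the problem has the shape this method handles.
- the homogeneous substitution: rescaling both variables together changes the slope, so no ratio substitution collapses it.


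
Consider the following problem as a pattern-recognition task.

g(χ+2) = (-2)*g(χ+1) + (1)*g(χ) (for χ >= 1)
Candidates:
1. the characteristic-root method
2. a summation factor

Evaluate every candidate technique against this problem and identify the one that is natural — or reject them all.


Method: the characteristic-root method — every coefficient is a fixed number and the forcing is zero — substitute r^χ and read off the root equation.
- the characteristic-root method: a fit — the right tool for this form.
- a summation factor — the recurrence reaches back more than one step, outside the first-order family a summation factor normalizes.


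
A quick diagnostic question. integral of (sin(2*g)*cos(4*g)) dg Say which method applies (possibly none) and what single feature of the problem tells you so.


Best approach: a trigonometric identity — split sin(2*g)*cos(4*g) with the angle-addition identities: the resulting sum integrates term by term.


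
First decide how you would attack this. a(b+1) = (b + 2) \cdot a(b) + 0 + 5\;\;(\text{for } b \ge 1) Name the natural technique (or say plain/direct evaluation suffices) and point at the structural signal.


Verdict: a summation factor — because the multiplier b + 2 is index-dependent, divide through by its running product and sum the resulting differences.


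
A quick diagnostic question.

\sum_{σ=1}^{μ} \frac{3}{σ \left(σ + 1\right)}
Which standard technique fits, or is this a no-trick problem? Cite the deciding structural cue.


Technique: telescoping — \frac{3}{σ \left(σ + 1\right)} decomposes into shift-paired simple fractions; the series telescopes to finitely many boundary pieces.


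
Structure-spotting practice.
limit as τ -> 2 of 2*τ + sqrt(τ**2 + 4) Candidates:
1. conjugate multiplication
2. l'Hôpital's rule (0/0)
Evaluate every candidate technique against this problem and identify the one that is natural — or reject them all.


Technique: no special technique — nothing blocks direct substitution at 2: plug in and finish.
- conjugate multiplication — multiplying by a conjugate would not remove any indeterminacy here.
- l'Hôpital's rule (0/0): evaluation at the point is determinate, so the rule has nothing to repair.


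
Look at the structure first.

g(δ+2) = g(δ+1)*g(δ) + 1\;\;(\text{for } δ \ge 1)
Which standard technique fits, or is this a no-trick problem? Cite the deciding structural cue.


Best approach: no special technique — the map from one term to the next is curved, not linear, so linear closed-form machinery does not attach.


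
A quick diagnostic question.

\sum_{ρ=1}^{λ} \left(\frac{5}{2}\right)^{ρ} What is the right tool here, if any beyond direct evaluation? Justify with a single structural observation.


Technique: the geometric series formula — each summand is the previous one scaled by \frac{5}{2}; that constant multiplier is itself the geometric structure.


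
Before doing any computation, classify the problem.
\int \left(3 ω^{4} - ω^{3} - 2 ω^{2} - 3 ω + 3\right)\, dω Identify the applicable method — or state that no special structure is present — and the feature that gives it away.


Diagnosis: no special technique — every term is a constant multiple of a power of ω; term-wise power-rule integration needs no preliminary transformation.


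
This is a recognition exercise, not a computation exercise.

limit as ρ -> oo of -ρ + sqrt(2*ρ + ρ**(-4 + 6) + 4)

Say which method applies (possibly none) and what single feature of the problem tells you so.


Best approach: conjugate multiplication — divergence minus divergence hides a finite answer — expose it by pairing sqrt(2*ρ + ρ**(-4 + 6) + 4) - ρ with its conjugate.


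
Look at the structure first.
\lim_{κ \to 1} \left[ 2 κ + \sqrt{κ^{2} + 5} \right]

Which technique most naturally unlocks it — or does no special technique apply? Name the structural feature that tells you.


Method: no special technique — no denominator vanishes and nothing blows up at 1: direct substitution is the whole computation.


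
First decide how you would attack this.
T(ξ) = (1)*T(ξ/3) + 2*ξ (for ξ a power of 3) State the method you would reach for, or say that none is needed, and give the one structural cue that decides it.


Technique: the master substitution — the index is divided (ξ/3), not shifted — substitute ξ = 3^m to straighten it into a shift recurrence.


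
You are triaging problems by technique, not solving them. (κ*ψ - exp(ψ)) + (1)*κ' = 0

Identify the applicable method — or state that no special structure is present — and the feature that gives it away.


Best approach: a linear integrating factor — arrange it as κ' + ψ·κ = (the forcing term) and the integrating factor does the rest.


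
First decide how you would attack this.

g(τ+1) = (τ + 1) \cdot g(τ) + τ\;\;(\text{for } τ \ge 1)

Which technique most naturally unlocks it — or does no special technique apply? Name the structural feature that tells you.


Method: a summation factor — one step of memory with a weight τ + 1 that changes as the index grows — the summation-factor construction is built for this.


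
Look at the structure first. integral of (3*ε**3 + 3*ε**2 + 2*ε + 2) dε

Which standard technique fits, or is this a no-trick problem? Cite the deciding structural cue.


Verdict: no special technique — every term is a constant multiple of a power of ε; term-wise power-rule integration needs no preliminary transformation.


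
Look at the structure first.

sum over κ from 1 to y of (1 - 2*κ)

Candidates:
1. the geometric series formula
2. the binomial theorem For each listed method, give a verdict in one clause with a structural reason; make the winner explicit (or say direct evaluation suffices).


Diagnosis: no special technique — the summand is a plain polynomial in κ (expanding first if it arrives factored); standard power-sum formulas evaluate it term by term.
- the geometric series formula — the ratio of consecutive terms depends on the index.
- the binomial theorem: there is no pair of bases whose matched powers would reassemble into a single binomial power.


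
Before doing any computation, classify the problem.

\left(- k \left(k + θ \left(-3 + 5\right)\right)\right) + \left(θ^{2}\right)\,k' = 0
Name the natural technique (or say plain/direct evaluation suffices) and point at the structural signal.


Method: the homogeneous substitution — the slope's numerator and denominator share total degree; set v = k/θ and the equation drops to separable form. Rearranged, this also fits the Bernoulli template directly; the homogeneous substitution reads the structure without the rearrangement.


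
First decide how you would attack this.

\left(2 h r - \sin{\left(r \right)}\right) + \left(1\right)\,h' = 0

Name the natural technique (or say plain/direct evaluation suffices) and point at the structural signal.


Verdict: a linear integrating factor — the unknown enters only to the first power against a nonzero forcing term — the integrating-factor template applies directly.


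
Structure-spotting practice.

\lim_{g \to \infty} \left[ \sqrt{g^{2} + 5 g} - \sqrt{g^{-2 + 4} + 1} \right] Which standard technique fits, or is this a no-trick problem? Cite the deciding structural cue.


Technique: conjugate multiplication — \sqrt{g^{2} + 5 g} and \sqrt{g^{-2 + 4} + 1} both blow up, but their difference is tame once the conjugate rationalizes it.


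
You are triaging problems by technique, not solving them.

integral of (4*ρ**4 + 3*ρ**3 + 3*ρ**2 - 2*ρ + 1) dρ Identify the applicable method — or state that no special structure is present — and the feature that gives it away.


Method: no special technique — nothing composite, nothing rational, nothing trigonometric — each constant-multiple power of ρ integrates by the power rule alone.


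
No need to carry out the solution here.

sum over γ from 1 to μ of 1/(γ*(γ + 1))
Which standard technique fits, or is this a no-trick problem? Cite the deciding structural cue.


Verdict: telescoping — after splitting 1/(γ*(γ + 1)) into partial fractions, the pieces are shifted copies of one function and cancel telescopically.


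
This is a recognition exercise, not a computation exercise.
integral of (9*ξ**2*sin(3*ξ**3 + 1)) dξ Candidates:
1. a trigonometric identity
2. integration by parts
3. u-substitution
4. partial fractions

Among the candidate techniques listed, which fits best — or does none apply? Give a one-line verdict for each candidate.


Method: u-substitution — structure check: outer function, inner expression 3*ξ**3 + 1, inner derivative as a factor — the classic u = 3*ξ**3 + 1 pattern.
- a trigonometric identity — neither the even-power reduction nor the product-to-sum identity applies to this structure.
- integration by parts — a polynomial factor is present, but its partner is not an exp, sine, or cosine of a degree-1 argument, nor a logarithm.
- u-substitution — applies; the problem has the shape this method handles.
- partial fractions — there is no rational-function structure to decompose.


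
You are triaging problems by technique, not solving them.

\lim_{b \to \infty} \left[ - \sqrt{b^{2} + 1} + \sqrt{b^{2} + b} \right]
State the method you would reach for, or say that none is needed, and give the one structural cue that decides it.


Technique: conjugate multiplication — this difference gives up after one conjugate multiplication — the radical structure cancels against its conjugate.


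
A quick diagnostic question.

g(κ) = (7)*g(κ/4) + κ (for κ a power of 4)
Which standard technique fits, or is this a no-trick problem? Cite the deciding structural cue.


Best approach: the master substitution — index division is the fingerprint: κ/4 in the recursive call means substitute κ = 4^m.


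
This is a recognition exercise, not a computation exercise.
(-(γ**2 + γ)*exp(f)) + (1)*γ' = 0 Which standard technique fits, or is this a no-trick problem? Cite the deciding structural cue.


Diagnosis: separation of variables — solved for the derivative, the right side splits multiplicatively into a function of each variable alone — divide and integrate each side. This doubles as a Bernoulli equation in the unknown as written; dividing and integrating works on it directly.
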